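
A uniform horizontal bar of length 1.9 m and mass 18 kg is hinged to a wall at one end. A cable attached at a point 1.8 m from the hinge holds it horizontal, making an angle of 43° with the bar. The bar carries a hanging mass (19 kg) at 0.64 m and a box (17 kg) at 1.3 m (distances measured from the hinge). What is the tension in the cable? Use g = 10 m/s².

T ≈ 418 N

Choose the hinge as the axis so the unknown hinge reaction has zero arm there.
Beam weight: 18 × 10 = 180 N down at 0.95 m → arm 0.95 m, τ = 180 × 0.95 = 171 N·m clockwise.
Hanging mass: 19 × 10 = 190 N down at 0.64 m → arm 0.64 m, τ = 190 × 0.64 = 121.6 N·m clockwise.
Box: 17 × 10 = 170 N down at 1.3 m → arm 1.3 m, τ = 170 × 1.3 = 221 N·m clockwise.
Total clockwise load moment = 513.6 N·m.
The cable tension T acts at 1.8 m; only its component perpendicular to the bar, T sinθ, produces torque. sin 43° = 0.682.
Balancing moments: T × 1.8 × 0.682 = 513.6, giving T = 513.6 / 1.228 = 418 N.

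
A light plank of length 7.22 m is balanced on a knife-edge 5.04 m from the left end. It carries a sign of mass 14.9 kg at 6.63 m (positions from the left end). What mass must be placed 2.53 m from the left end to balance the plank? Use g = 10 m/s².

m ≈ 9.44 kg

Take moments about the knife-edge (at 5.04 m from the left end).
Sign: 14.9 × 10 = 149 N down at 6.63 m → arm 1.59 m, τ = 149 × 1.59 = 236.9 N·m clockwise.
Net moment of known loads = 236.9 N·m clockwise.
An unknown mass m at 2.53 m has arm 2.51 m; its moment is m·g·2.51 counterclockwise.
Στ = 0 ⇒ m × 10 × 2.51 = 236.9 ⇒ m = 236.9 / (10 × 2.51) = 9.44 kg.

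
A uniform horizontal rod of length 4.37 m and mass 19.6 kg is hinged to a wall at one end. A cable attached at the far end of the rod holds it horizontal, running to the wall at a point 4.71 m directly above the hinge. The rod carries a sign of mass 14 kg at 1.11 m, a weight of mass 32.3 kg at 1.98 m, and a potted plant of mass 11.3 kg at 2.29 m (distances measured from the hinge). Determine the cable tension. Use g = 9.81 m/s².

T ≈ 454 N

Take moments about the hinge.
Beam weight: 19.6 × 9.81 = 192.3 N down at 2.185 m → arm 2.185 m, τ = 192.3 × 2.185 = 420.2 N·m clockwise.
Sign: 14 × 9.81 = 137.3 N down at 1.11 m → arm 1.11 m, τ = 137.3 × 1.11 = 152.4 N·m clockwise.
Weight: 32.3 × 9.81 = 316.9 N down at 1.98 m → arm 1.98 m, τ = 316.9 × 1.98 = 627.5 N·m clockwise.
Potted plant: 11.3 × 9.81 = 110.9 N down at 2.29 m → arm 2.29 m, τ = 110.9 × 2.29 = 254 N·m clockwise.
Total clockwise load moment = 1454 N·m.
The cable tension T acts at 4.37 m; only its component perpendicular to the rod, T sinθ, produces torque. sinθ = h/√(h²+d²) = 4.71/√(4.71²+4.37²) = 0.7331.
Setting net torque to zero: T × 4.37 × 0.7331 = 1454 → T = 1454 / 3.204 = 454 N.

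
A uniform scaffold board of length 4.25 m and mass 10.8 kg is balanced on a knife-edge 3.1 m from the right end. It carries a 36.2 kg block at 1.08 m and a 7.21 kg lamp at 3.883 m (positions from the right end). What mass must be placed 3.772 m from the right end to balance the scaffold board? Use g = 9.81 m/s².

m ≈ 116 kg

Sum moments about the knife-edge (at 3.1 m from the right end) (the support reaction has zero arm there).
Beam weight: 10.8 × 9.81 = 105.9 N down at 2.125 m → arm 0.975 m, τ = 105.9 × 0.975 = 103.3 N·m clockwise.
Block: 36.2 × 9.81 = 355.1 N down at 1.08 m → arm 2.02 m, τ = 355.1 × 2.02 = 717.3 N·m clockwise.
Lamp: 7.21 × 9.81 = 70.73 N down at 3.883 m → arm 0.783 m, τ = 70.73 × 0.783 = 55.38 N·m counterclockwise.
Net moment of known loads = 765.2 N·m clockwise.
An unknown mass m at 3.772 m has arm 0.672 m; its moment is m·g·0.672 counterclockwise.
For rotational equilibrium, m × 9.81 × 0.672 = 765.2, so m = 765.2 / (9.81 × 0.672) = 116 kg.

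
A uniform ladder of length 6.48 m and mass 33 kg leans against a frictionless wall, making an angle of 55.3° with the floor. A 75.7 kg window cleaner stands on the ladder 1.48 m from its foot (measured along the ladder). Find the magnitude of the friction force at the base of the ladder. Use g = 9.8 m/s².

Sum moments about the foot of the ladder (the floor normal and friction both act there and drop out).
Ladder weight 33×9.8 = 323.4 N acts at 3.24 m along the ladder; its horizontal arm is 3.24·cos55.3° = 1.844 m → τ = 596.3 N·m clockwise.
Window cleaner: 75.7×9.8 = 741.9 N at 1.48 m → arm 0.8425 m → τ = 625.1 N·m clockwise.
Wall normal N acts horizontally at the top; its moment arm is the height L sinθ = 6.48·sin55.3° = 5.327 m, counterclockwise.
For rotational equilibrium, N × 5.327 = 1221, so N = 229 N.
ΣFx = 0: friction at the foot balances the wall's push, so f = N_wall = 229 N.

f ≈ 229 N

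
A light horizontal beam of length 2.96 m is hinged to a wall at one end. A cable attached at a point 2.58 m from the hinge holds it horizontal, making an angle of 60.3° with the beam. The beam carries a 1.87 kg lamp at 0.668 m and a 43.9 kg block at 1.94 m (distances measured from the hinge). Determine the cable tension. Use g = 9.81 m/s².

Sum moments about the hinge (the unknown hinge reaction has zero arm there).
Lamp: 1.87 × 9.81 = 18.34 N down at 0.668 m → arm 0.668 m, τ = 18.34 × 0.668 = 12.25 N·m clockwise.
Block: 43.9 × 9.81 = 430.7 N down at 1.94 m → arm 1.94 m, τ = 430.7 × 1.94 = 835.6 N·m clockwise.
Total clockwise load moment = 847.9 N·m.
The cable tension T acts at 2.58 m; only its component perpendicular to the beam, T sinθ, produces torque. sin 60.3° = 0.8686.
For rotational equilibrium, T × 2.58 × 0.8686 = 847.9, so T = 847.9 / 2.241 = 378 N.

T ≈ 378 N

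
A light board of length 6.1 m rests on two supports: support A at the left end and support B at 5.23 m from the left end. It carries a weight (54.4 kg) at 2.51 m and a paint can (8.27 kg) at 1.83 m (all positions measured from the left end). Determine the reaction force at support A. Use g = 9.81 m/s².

R_A ≈ 330 N

About support B:
Weight: 54.4 × 9.81 = 533.7 N down at 2.51 m → arm 2.72 m, τ = 533.7 × 2.72 = 1452 N·m counterclockwise.
Paint can: 8.27 × 9.81 = 81.13 N down at 1.83 m → arm 3.4 m, τ = 81.13 × 3.4 = 275.8 N·m counterclockwise.
Net load moment about support B = 1728 N·m counterclockwise.
Reaction R at support A is upward at 0 m, arm 5.23 m → moment R × 5.23 clockwise.
For rotational equilibrium, R × 5.23 = 1728, so R = 330 N.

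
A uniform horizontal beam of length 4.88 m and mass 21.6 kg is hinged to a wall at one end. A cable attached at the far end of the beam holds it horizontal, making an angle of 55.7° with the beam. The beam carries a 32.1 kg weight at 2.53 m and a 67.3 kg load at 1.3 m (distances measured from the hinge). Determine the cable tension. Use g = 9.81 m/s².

T ≈ 539 N

Taking torques about the hinge:
Beam weight: 21.6 × 9.81 = 211.9 N down at 2.44 m → arm 2.44 m, τ = 211.9 × 2.44 = 517 N·m clockwise.
Weight: 32.1 × 9.81 = 314.9 N down at 2.53 m → arm 2.53 m, τ = 314.9 × 2.53 = 796.7 N·m clockwise.
Load: 67.3 × 9.81 = 660.2 N down at 1.3 m → arm 1.3 m, τ = 660.2 × 1.3 = 858.3 N·m clockwise.
Total clockwise load moment = 2172 N·m.
The cable tension T acts at 4.88 m; only its component perpendicular to the beam, T sinθ, produces torque. sin 55.7° = 0.8261.
Balancing moments: T × 4.88 × 0.8261 = 2172, giving T = 2172 / 4.031 = 539 N.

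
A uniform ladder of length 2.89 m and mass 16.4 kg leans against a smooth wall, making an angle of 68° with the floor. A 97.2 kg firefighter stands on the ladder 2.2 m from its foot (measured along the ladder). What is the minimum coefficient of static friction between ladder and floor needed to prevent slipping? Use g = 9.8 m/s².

Choose the foot of the ladder as the axis so the floor normal and friction both act there and drop out.
Ladder weight 16.4×9.8 = 160.7 N acts at 1.445 m along the ladder; its horizontal arm is 1.445·cos68° = 0.5413 m → τ = 86.99 N·m clockwise.
Firefighter: 97.2×9.8 = 952.6 N at 2.2 m → arm 0.8241 m → τ = 785 N·m clockwise.
Wall normal N acts horizontally at the top; its moment arm is the height L sinθ = 2.89·sin68° = 2.68 m, counterclockwise.
Setting net torque to zero: N × 2.68 = 872 → N = 325.4 N.
ΣFx = 0 ⇒ f = N_wall = 325.4 N. ΣFy = 0 ⇒ N_floor = 1113 N.
μ_min = f / N_floor = 325.4 / 1113 = 0.292.

μ_min ≈ 0.292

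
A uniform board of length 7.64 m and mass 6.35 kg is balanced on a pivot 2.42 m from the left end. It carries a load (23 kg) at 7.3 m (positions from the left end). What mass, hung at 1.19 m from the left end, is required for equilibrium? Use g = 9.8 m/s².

m ≈ 98.5 kg

Sum moments about the pivot (at 2.42 m from the left end) (the support reaction has zero arm there).
Beam weight: 6.35 × 9.8 = 62.23 N down at 3.82 m → arm 1.4 m, τ = 62.23 × 1.4 = 87.12 N·m clockwise.
Load: 23 × 9.8 = 225.4 N down at 7.3 m → arm 4.88 m, τ = 225.4 × 4.88 = 1100 N·m clockwise.
Net moment of known loads = 1187 N·m clockwise.
An unknown mass m at 1.19 m has arm 1.23 m; its moment is m·g·1.23 counterclockwise.
For rotational equilibrium, m × 9.8 × 1.23 = 1187, so m = 1187 / (9.8 × 1.23) = 98.5 kg.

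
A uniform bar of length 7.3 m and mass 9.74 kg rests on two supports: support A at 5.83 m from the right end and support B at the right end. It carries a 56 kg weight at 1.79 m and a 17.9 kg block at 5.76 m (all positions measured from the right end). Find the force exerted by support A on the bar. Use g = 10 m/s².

Take moments about support B.
Beam weight: 9.74 × 10 = 97.4 N down at 3.65 m → arm 3.65 m, τ = 97.4 × 3.65 = 355.5 N·m counterclockwise.
Weight: 56 × 10 = 560 N down at 1.79 m → arm 1.79 m, τ = 560 × 1.79 = 1002 N·m counterclockwise.
Block: 17.9 × 10 = 179 N down at 5.76 m → arm 5.76 m, τ = 179 × 5.76 = 1031 N·m counterclockwise.
Net load moment about support B = 2388 N·m counterclockwise.
Reaction R at support A is upward at 5.83 m, arm 5.83 m → moment R × 5.83 clockwise.
For rotational equilibrium, R × 5.83 = 2388, so R = 410 N.

R_A ≈ 410 N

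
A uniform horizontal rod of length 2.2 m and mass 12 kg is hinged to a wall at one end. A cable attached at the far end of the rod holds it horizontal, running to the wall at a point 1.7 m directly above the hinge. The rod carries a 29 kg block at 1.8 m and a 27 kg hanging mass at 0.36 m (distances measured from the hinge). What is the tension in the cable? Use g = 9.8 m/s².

T ≈ 547 N

About the hinge:
Beam weight: 12 × 9.8 = 117.6 N down at 1.1 m → arm 1.1 m, τ = 117.6 × 1.1 = 129.4 N·m clockwise.
Block: 29 × 9.8 = 284.2 N down at 1.8 m → arm 1.8 m, τ = 284.2 × 1.8 = 511.6 N·m clockwise.
Hanging mass: 27 × 9.8 = 264.6 N down at 0.36 m → arm 0.36 m, τ = 264.6 × 0.36 = 95.26 N·m clockwise.
Total clockwise load moment = 736.3 N·m.
The cable tension T acts at 2.2 m; only its component perpendicular to the rod, T sinθ, produces torque. sinθ = h/√(h²+d²) = 1.7/√(1.7²+2.2²) = 0.6114.
Balancing moments: T × 2.2 × 0.6114 = 736.3, giving T = 736.3 / 1.345 = 547 N.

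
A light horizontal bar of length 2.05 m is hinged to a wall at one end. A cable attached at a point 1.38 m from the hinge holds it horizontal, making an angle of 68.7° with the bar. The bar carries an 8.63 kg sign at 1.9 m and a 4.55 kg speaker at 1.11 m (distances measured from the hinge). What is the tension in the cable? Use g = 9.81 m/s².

About the hinge:
Sign: 8.63 × 9.81 = 84.66 N down at 1.9 m → arm 1.9 m, τ = 84.66 × 1.9 = 160.9 N·m clockwise.
Speaker: 4.55 × 9.81 = 44.64 N down at 1.11 m → arm 1.11 m, τ = 44.64 × 1.11 = 49.55 N·m clockwise.
Total clockwise load moment = 210.4 N·m.
The cable tension T acts at 1.38 m; only its component perpendicular to the bar, T sinθ, produces torque. sin 68.7° = 0.9317.
Setting net torque to zero: T × 1.38 × 0.9317 = 210.4 → T = 210.4 / 1.286 = 164 N.

T ≈ 164 N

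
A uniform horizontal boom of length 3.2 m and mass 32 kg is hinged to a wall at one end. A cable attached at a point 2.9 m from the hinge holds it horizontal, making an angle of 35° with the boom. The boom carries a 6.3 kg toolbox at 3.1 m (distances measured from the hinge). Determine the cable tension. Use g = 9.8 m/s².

Take moments about the hinge.
Beam weight: 32 × 9.8 = 313.6 N down at 1.6 m → arm 1.6 m, τ = 313.6 × 1.6 = 501.8 N·m clockwise.
Toolbox: 6.3 × 9.8 = 61.74 N down at 3.1 m → arm 3.1 m, τ = 61.74 × 3.1 = 191.4 N·m clockwise.
Total clockwise load moment = 693.2 N·m.
The cable tension T acts at 2.9 m; only its component perpendicular to the boom, T sinθ, produces torque. sin 35° = 0.5736.
Στ = 0 ⇒ T × 2.9 × 0.5736 = 693.2 ⇒ T = 693.2 / 1.663 = 417 N.

T ≈ 417 N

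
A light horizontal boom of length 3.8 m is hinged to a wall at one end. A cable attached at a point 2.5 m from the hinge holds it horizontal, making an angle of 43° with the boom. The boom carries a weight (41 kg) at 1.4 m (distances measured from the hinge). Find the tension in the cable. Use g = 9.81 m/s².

About the hinge:
Weight: 41 × 9.81 = 402.2 N down at 1.4 m → arm 1.4 m, τ = 402.2 × 1.4 = 563.1 N·m clockwise.
Total clockwise load moment = 563.1 N·m.
The cable tension T acts at 2.5 m; only its component perpendicular to the boom, T sinθ, produces torque. sin 43° = 0.682.
Balancing moments: T × 2.5 × 0.682 = 563.1, giving T = 563.1 / 1.705 = 330 N.

T ≈ 330 N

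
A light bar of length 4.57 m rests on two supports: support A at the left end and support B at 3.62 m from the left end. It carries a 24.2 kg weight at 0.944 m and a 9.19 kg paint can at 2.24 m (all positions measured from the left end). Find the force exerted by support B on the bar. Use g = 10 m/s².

Take moments about support A.
Weight: 24.2 × 10 = 242 N down at 0.944 m → arm 0.944 m, τ = 242 × 0.944 = 228.4 N·m clockwise.
Paint can: 9.19 × 10 = 91.9 N down at 2.24 m → arm 2.24 m, τ = 91.9 × 2.24 = 205.9 N·m clockwise.
Net load moment about support A = 434.3 N·m clockwise.
Reaction R at support B is upward at 3.62 m, arm 3.62 m → moment R × 3.62 counterclockwise.
Setting net torque to zero: R × 3.62 = 434.3 → R = 120 N.

R_B ≈ 120 N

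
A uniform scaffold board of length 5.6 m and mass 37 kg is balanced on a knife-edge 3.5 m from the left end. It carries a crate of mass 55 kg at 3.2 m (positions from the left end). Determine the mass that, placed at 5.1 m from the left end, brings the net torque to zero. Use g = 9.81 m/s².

m ≈ 26.5 kg

Choose the knife-edge (at 3.5 m from the left end) as the axis so the support reaction has zero arm there.
Beam weight: 37 × 9.81 = 363 N down at 2.8 m → arm 0.7 m, τ = 363 × 0.7 = 254.1 N·m counterclockwise.
Crate: 55 × 9.81 = 539.6 N down at 3.2 m → arm 0.3 m, τ = 539.6 × 0.3 = 161.9 N·m counterclockwise.
Net moment of known loads = 416 N·m counterclockwise.
An unknown mass m at 5.1 m has arm 1.6 m; its moment is m·g·1.6 clockwise.
Balancing moments: m × 9.81 × 1.6 = 416, giving m = 416 / (9.81 × 1.6) = 26.5 kg.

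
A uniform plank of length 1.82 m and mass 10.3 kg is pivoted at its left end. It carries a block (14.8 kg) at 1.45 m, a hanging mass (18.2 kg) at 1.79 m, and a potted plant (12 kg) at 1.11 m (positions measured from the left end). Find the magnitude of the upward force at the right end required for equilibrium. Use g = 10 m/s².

Sum moments about the left end (the unknown pivot reaction has zero arm there).
Beam weight: 10.3 × 10 = 103 N down at 0.91 m → arm 0.91 m, τ = 103 × 0.91 = 93.73 N·m clockwise.
Block: 14.8 × 10 = 148 N down at 1.45 m → arm 1.45 m, τ = 148 × 1.45 = 214.6 N·m clockwise.
Hanging mass: 18.2 × 10 = 182 N down at 1.79 m → arm 1.79 m, τ = 182 × 1.79 = 325.8 N·m clockwise.
Potted plant: 12 × 10 = 120 N down at 1.11 m → arm 1.11 m, τ = 120 × 1.11 = 133.2 N·m clockwise.
Net moment of the loads = 767.3 N·m clockwise.
The upward force F acts at the right end, arm 1.82 m, giving F × 1.82 counterclockwise.
Στ = 0 ⇒ F × 1.82 = 767.3 ⇒ F = 767.3 / 1.82 = 422 N.

F ≈ 422 N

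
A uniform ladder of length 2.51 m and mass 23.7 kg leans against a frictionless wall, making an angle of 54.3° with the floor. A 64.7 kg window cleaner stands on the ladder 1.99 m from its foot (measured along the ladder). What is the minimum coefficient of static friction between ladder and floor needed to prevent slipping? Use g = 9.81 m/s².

Sum moments about the foot of the ladder (the floor normal and friction both act there and drop out).
Ladder weight 23.7×9.81 = 232.5 N acts at 1.255 m along the ladder; its horizontal arm is 1.255·cos54.3° = 0.7323 m → τ = 170.3 N·m clockwise.
Window cleaner: 64.7×9.81 = 634.7 N at 1.99 m → arm 1.161 m → τ = 736.9 N·m clockwise.
Wall normal N acts horizontally at the top; its moment arm is the height L sinθ = 2.51·sin54.3° = 2.038 m, counterclockwise.
Balancing moments: N × 2.038 = 907.2, giving N = 445.1 N.
ΣFx = 0 ⇒ f = N_wall = 445.1 N. ΣFy = 0 ⇒ N_floor = 867.2 N.
μ_min = f / N_floor = 445.1 / 867.2 = 0.513.

μ_min ≈ 0.513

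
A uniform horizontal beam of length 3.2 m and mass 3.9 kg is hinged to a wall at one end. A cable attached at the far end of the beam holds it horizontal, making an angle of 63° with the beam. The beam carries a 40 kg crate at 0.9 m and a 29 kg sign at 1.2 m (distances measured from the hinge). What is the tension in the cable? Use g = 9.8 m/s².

T ≈ 265 N

Take moments about the hinge.
Beam weight: 3.9 × 9.8 = 38.22 N down at 1.6 m → arm 1.6 m, τ = 38.22 × 1.6 = 61.15 N·m clockwise.
Crate: 40 × 9.8 = 392 N down at 0.9 m → arm 0.9 m, τ = 392 × 0.9 = 352.8 N·m clockwise.
Sign: 29 × 9.8 = 284.2 N down at 1.2 m → arm 1.2 m, τ = 284.2 × 1.2 = 341 N·m clockwise.
Total clockwise load moment = 755 N·m.
The cable tension T acts at 3.2 m; only its component perpendicular to the beam, T sinθ, produces torque. sin 63° = 0.891.
Setting net torque to zero: T × 3.2 × 0.891 = 755 → T = 755 / 2.851 = 265 N.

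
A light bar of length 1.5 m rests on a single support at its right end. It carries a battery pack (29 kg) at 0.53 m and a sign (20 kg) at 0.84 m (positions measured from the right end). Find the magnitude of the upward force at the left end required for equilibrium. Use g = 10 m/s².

F ≈ 214 N

Taking torques about the right end:
Battery pack: 29 × 10 = 290 N down at 0.53 m → arm 0.53 m, τ = 290 × 0.53 = 153.7 N·m counterclockwise.
Sign: 20 × 10 = 200 N down at 0.84 m → arm 0.84 m, τ = 200 × 0.84 = 168 N·m counterclockwise.
Net moment of the loads = 321.7 N·m counterclockwise.
The upward force F acts at the left end, arm 1.5 m, giving F × 1.5 clockwise.
Setting net torque to zero: F × 1.5 = 321.7 → F = 321.7 / 1.5 = 214 N.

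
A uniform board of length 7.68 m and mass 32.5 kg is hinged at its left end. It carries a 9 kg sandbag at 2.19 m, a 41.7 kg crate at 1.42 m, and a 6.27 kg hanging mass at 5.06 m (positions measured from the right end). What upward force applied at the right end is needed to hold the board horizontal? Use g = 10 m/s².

F ≈ 588 N

About the left end:
Beam weight: 32.5 × 10 = 325 N down at 3.84 m → arm 3.84 m, τ = 325 × 3.84 = 1248 N·m clockwise.
Sandbag: 9 × 10 = 90 N down at 2.19 m → arm 5.49 m, τ = 90 × 5.49 = 494.1 N·m clockwise.
Crate: 41.7 × 10 = 417 N down at 1.42 m → arm 6.26 m, τ = 417 × 6.26 = 2610 N·m clockwise.
Hanging mass: 6.27 × 10 = 62.7 N down at 5.06 m → arm 2.62 m, τ = 62.7 × 2.62 = 164.3 N·m clockwise.
Net moment of the loads = 4516 N·m clockwise.
The upward force F acts at the right end, arm 7.68 m, giving F × 7.68 counterclockwise.
Setting net torque to zero: F × 7.68 = 4516 → F = 4516 / 7.68 = 588 N.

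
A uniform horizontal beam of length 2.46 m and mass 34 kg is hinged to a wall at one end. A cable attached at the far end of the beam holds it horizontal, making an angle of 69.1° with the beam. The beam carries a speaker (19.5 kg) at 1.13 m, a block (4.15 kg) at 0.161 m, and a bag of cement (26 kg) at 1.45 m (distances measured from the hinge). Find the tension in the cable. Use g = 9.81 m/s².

Choose the hinge as the axis so the unknown hinge reaction has zero arm there.
Beam weight: 34 × 9.81 = 333.5 N down at 1.23 m → arm 1.23 m, τ = 333.5 × 1.23 = 410.2 N·m clockwise.
Speaker: 19.5 × 9.81 = 191.3 N down at 1.13 m → arm 1.13 m, τ = 191.3 × 1.13 = 216.2 N·m clockwise.
Block: 4.15 × 9.81 = 40.71 N down at 0.161 m → arm 0.161 m, τ = 40.71 × 0.161 = 6.554 N·m clockwise.
Bag of cement: 26 × 9.81 = 255.1 N down at 1.45 m → arm 1.45 m, τ = 255.1 × 1.45 = 369.9 N·m clockwise.
Total clockwise load moment = 1003 N·m.
The cable tension T acts at 2.46 m; only its component perpendicular to the beam, T sinθ, produces torque. sin 69.1° = 0.9342.
Setting net torque to zero: T × 2.46 × 0.9342 = 1003 → T = 1003 / 2.298 = 436 N.

T ≈ 436 N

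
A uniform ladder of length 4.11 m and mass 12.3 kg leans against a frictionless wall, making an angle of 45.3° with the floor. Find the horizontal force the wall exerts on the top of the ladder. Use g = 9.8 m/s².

N_wall ≈ 59.6 N

About the foot of the ladder:
Ladder weight 12.3×9.8 = 120.5 N acts at 2.055 m along the ladder; its horizontal arm is 2.055·cos45.3° = 1.445 m → τ = 174.1 N·m clockwise.
Wall normal N acts horizontally at the top; its moment arm is the height L sinθ = 4.11·sin45.3° = 2.921 m, counterclockwise.
Balancing moments: N × 2.921 = 174.1, giving N = 59.6 N.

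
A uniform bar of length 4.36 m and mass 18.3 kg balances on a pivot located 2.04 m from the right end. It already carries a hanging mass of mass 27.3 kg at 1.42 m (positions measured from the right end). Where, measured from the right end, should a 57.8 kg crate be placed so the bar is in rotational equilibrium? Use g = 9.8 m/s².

x ≈ 2.29 m from the right end

Choose the pivot (at 2.04 m from the right end) as the axis so the support reaction has zero arm there.
Beam weight: 18.3 × 9.8 = 179.3 N down at 2.18 m → arm 0.14 m, τ = 179.3 × 0.14 = 25.1 N·m counterclockwise.
Hanging mass: 27.3 × 9.8 = 267.5 N down at 1.42 m → arm 0.62 m, τ = 267.5 × 0.62 = 165.8 N·m clockwise.
Net moment of existing loads = 140.7 N·m clockwise.
The crate weighs 57.8 × 9.8 = 566.4 N and must supply an equal counterclockwise moment, so its lever arm about the pivot is 140.7 / 566.4 = 0.248 m.
That puts it at 2.04 + 0.248 = 2.29 m from the right end.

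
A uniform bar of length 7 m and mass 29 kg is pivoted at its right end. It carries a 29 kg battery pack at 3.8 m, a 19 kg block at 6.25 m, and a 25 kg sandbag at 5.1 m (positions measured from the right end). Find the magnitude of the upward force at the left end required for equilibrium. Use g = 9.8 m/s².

F ≈ 641 N

Choose the right end as the axis so the unknown pivot reaction has zero arm there.
Beam weight: 29 × 9.8 = 284.2 N down at 3.5 m → arm 3.5 m, τ = 284.2 × 3.5 = 994.7 N·m counterclockwise.
Battery pack: 29 × 9.8 = 284.2 N down at 3.8 m → arm 3.8 m, τ = 284.2 × 3.8 = 1080 N·m counterclockwise.
Block: 19 × 9.8 = 186.2 N down at 6.25 m → arm 6.25 m, τ = 186.2 × 6.25 = 1164 N·m counterclockwise.
Sandbag: 25 × 9.8 = 245 N down at 5.1 m → arm 5.1 m, τ = 245 × 5.1 = 1250 N·m counterclockwise.
Net moment of the loads = 4489 N·m counterclockwise.
The upward force F acts at the left end, arm 7 m, giving F × 7 clockwise.
Στ = 0 ⇒ F × 7 = 4489 ⇒ F = 4489 / 7 = 641 N.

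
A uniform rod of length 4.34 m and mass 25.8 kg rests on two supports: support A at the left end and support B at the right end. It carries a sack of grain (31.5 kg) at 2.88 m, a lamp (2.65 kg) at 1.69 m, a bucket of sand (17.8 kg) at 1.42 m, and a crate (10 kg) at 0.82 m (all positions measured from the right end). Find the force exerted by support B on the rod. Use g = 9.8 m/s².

Take moments about support A.
Beam weight: 25.8 × 9.8 = 252.8 N down at 2.17 m → arm 2.17 m, τ = 252.8 × 2.17 = 548.6 N·m clockwise.
Sack of grain: 31.5 × 9.8 = 308.7 N down at 2.88 m → arm 1.46 m, τ = 308.7 × 1.46 = 450.7 N·m clockwise.
Lamp: 2.65 × 9.8 = 25.97 N down at 1.69 m → arm 2.65 m, τ = 25.97 × 2.65 = 68.82 N·m clockwise.
Bucket of sand: 17.8 × 9.8 = 174.4 N down at 1.42 m → arm 2.92 m, τ = 174.4 × 2.92 = 509.2 N·m clockwise.
Crate: 10 × 9.8 = 98 N down at 0.82 m → arm 3.52 m, τ = 98 × 3.52 = 345 N·m clockwise.
Net load moment about support A = 1922 N·m clockwise.
Reaction R at support B is upward at 0 m, arm 4.34 m → moment R × 4.34 counterclockwise.
Στ = 0 ⇒ R × 4.34 = 1922 ⇒ R = 443 N.

R_B ≈ 443 N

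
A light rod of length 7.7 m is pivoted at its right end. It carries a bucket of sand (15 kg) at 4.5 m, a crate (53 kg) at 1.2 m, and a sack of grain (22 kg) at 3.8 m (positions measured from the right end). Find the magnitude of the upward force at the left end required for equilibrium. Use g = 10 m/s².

Choose the right end as the axis so the unknown pivot reaction has zero arm there.
Bucket of sand: 15 × 10 = 150 N down at 4.5 m → arm 4.5 m, τ = 150 × 4.5 = 675 N·m counterclockwise.
Crate: 53 × 10 = 530 N down at 1.2 m → arm 1.2 m, τ = 530 × 1.2 = 636 N·m counterclockwise.
Sack of grain: 22 × 10 = 220 N down at 3.8 m → arm 3.8 m, τ = 220 × 3.8 = 836 N·m counterclockwise.
Net moment of the loads = 2147 N·m counterclockwise.
The upward force F acts at the left end, arm 7.7 m, giving F × 7.7 clockwise.
For rotational equilibrium, F × 7.7 = 2147, so F = 2147 / 7.7 = 279 N.

F ≈ 279 N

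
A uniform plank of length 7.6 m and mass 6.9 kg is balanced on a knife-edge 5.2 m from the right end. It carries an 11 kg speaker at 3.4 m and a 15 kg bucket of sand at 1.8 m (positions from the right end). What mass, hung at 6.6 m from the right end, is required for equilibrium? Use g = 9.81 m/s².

Taking torques about the knife-edge (at 5.2 m from the right end):
Beam weight: 6.9 × 9.81 = 67.69 N down at 3.8 m → arm 1.4 m, τ = 67.69 × 1.4 = 94.77 N·m clockwise.
Speaker: 11 × 9.81 = 107.9 N down at 3.4 m → arm 1.8 m, τ = 107.9 × 1.8 = 194.2 N·m clockwise.
Bucket of sand: 15 × 9.81 = 147.2 N down at 1.8 m → arm 3.4 m, τ = 147.2 × 3.4 = 500.5 N·m clockwise.
Net moment of known loads = 789.5 N·m clockwise.
An unknown mass m at 6.6 m has arm 1.4 m; its moment is m·g·1.4 counterclockwise.
Στ = 0 ⇒ m × 9.81 × 1.4 = 789.5 ⇒ m = 789.5 / (9.81 × 1.4) = 57.5 kg.

m ≈ 57.5 kg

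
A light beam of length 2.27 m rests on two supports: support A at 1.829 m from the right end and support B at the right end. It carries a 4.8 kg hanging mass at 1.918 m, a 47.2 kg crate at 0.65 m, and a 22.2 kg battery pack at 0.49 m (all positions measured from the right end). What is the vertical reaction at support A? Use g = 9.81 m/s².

Taking torques about support B:
Hanging mass: 4.8 × 9.81 = 47.09 N down at 1.918 m → arm 1.918 m, τ = 47.09 × 1.918 = 90.32 N·m counterclockwise.
Crate: 47.2 × 9.81 = 463 N down at 0.65 m → arm 0.65 m, τ = 463 × 0.65 = 300.9 N·m counterclockwise.
Battery pack: 22.2 × 9.81 = 217.8 N down at 0.49 m → arm 0.49 m, τ = 217.8 × 0.49 = 106.7 N·m counterclockwise.
Net load moment about support B = 497.9 N·m counterclockwise.
Reaction R at support A is upward at 1.829 m, arm 1.829 m → moment R × 1.829 clockwise.
Στ = 0 ⇒ R × 1.829 = 497.9 ⇒ R = 272 N.

R_A ≈ 272 N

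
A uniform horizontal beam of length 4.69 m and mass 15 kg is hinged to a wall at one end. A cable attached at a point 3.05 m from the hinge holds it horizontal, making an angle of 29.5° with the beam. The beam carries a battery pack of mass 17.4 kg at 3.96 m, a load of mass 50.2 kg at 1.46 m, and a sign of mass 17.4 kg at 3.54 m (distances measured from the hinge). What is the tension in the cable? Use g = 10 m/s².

Taking torques about the hinge:
Beam weight: 15 × 10 = 150 N down at 2.345 m → arm 2.345 m, τ = 150 × 2.345 = 351.8 N·m clockwise.
Battery pack: 17.4 × 10 = 174 N down at 3.96 m → arm 3.96 m, τ = 174 × 3.96 = 689 N·m clockwise.
Load: 50.2 × 10 = 502 N down at 1.46 m → arm 1.46 m, τ = 502 × 1.46 = 732.9 N·m clockwise.
Sign: 17.4 × 10 = 174 N down at 3.54 m → arm 3.54 m, τ = 174 × 3.54 = 616 N·m clockwise.
Total clockwise load moment = 2390 N·m.
The cable tension T acts at 3.05 m; only its component perpendicular to the beam, T sinθ, produces torque. sin 29.5° = 0.4924.
Στ = 0 ⇒ T × 3.05 × 0.4924 = 2390 ⇒ T = 2390 / 1.502 = 1590 N.

T ≈ 1590 N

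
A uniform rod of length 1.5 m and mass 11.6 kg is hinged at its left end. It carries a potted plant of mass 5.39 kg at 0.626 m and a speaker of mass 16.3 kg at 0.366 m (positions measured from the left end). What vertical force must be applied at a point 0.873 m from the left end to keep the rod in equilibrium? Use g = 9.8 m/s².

F ≈ 203 N

About the left end:
Beam weight: 11.6 × 9.8 = 113.7 N down at 0.75 m → arm 0.75 m, τ = 113.7 × 0.75 = 85.28 N·m clockwise.
Potted plant: 5.39 × 9.8 = 52.82 N down at 0.626 m → arm 0.626 m, τ = 52.82 × 0.626 = 33.07 N·m clockwise.
Speaker: 16.3 × 9.8 = 159.7 N down at 0.366 m → arm 0.366 m, τ = 159.7 × 0.366 = 58.45 N·m clockwise.
Net moment of the loads = 176.8 N·m clockwise.
The upward force F acts at a point 0.873 m from the left end, arm 0.873 m, giving F × 0.873 counterclockwise.
Balancing moments: F × 0.873 = 176.8, giving F = 176.8 / 0.873 = 203 N.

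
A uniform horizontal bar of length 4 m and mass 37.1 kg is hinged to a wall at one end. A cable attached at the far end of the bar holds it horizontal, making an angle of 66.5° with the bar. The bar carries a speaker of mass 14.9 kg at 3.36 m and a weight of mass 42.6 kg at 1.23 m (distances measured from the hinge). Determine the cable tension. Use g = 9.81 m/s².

Taking torques about the hinge:
Beam weight: 37.1 × 9.81 = 364 N down at 2 m → arm 2 m, τ = 364 × 2 = 728 N·m clockwise.
Speaker: 14.9 × 9.81 = 146.2 N down at 3.36 m → arm 3.36 m, τ = 146.2 × 3.36 = 491.2 N·m clockwise.
Weight: 42.6 × 9.81 = 417.9 N down at 1.23 m → arm 1.23 m, τ = 417.9 × 1.23 = 514 N·m clockwise.
Total clockwise load moment = 1733 N·m.
The cable tension T acts at 4 m; only its component perpendicular to the bar, T sinθ, produces torque. sin 66.5° = 0.9171.
Στ = 0 ⇒ T × 4 × 0.9171 = 1733 ⇒ T = 1733 / 3.668 = 472 N.

T ≈ 472 N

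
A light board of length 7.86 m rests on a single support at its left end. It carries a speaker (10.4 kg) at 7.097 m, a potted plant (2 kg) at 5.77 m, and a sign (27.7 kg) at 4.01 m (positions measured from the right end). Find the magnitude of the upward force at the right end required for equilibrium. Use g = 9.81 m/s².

F ≈ 148 N

Sum moments about the left end (the unknown pivot reaction has zero arm there).
Speaker: 10.4 × 9.81 = 102 N down at 7.097 m → arm 0.763 m, τ = 102 × 0.763 = 77.83 N·m clockwise.
Potted plant: 2 × 9.81 = 19.62 N down at 5.77 m → arm 2.09 m, τ = 19.62 × 2.09 = 41.01 N·m clockwise.
Sign: 27.7 × 9.81 = 271.7 N down at 4.01 m → arm 3.85 m, τ = 271.7 × 3.85 = 1046 N·m clockwise.
Net moment of the loads = 1165 N·m clockwise.
The upward force F acts at the right end, arm 7.86 m, giving F × 7.86 counterclockwise.
For rotational equilibrium, F × 7.86 = 1165, so F = 1165 / 7.86 = 148 N.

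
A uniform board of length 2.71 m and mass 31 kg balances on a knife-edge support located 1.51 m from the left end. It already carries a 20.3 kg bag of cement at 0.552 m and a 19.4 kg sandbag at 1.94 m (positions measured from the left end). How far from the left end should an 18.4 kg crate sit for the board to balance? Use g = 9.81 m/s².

x ≈ 2.37 m from the left end

Taking torques about the knife-edge support (at 1.51 m from the left end):
Beam weight: 31 × 9.81 = 304.1 N down at 1.355 m → arm 0.155 m, τ = 304.1 × 0.155 = 47.14 N·m counterclockwise.
Bag of cement: 20.3 × 9.81 = 199.1 N down at 0.552 m → arm 0.958 m, τ = 199.1 × 0.958 = 190.7 N·m counterclockwise.
Sandbag: 19.4 × 9.81 = 190.3 N down at 1.94 m → arm 0.43 m, τ = 190.3 × 0.43 = 81.83 N·m clockwise.
Net moment of existing loads = 156 N·m counterclockwise.
The crate weighs 18.4 × 9.81 = 180.5 N and must supply an equal clockwise moment, so its lever arm about the knife-edge support is 156 / 180.5 = 0.864 m.
That puts it at 1.51 + 0.864 = 2.37 m from the left end.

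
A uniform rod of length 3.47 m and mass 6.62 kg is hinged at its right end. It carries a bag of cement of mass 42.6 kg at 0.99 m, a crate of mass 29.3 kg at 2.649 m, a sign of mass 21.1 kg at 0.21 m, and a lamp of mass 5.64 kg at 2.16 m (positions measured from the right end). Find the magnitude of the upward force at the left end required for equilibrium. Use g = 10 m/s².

F ≈ 426 N

Taking torques about the right end:
Beam weight: 6.62 × 10 = 66.2 N down at 1.735 m → arm 1.735 m, τ = 66.2 × 1.735 = 114.9 N·m counterclockwise.
Bag of cement: 42.6 × 10 = 426 N down at 0.99 m → arm 0.99 m, τ = 426 × 0.99 = 421.7 N·m counterclockwise.
Crate: 29.3 × 10 = 293 N down at 2.649 m → arm 2.649 m, τ = 293 × 2.649 = 776.2 N·m counterclockwise.
Sign: 21.1 × 10 = 211 N down at 0.21 m → arm 0.21 m, τ = 211 × 0.21 = 44.31 N·m counterclockwise.
Lamp: 5.64 × 10 = 56.4 N down at 2.16 m → arm 2.16 m, τ = 56.4 × 2.16 = 121.8 N·m counterclockwise.
Net moment of the loads = 1479 N·m counterclockwise.
The upward force F acts at the left end, arm 3.47 m, giving F × 3.47 clockwise.
Setting net torque to zero: F × 3.47 = 1479 → F = 1479 / 3.47 = 426 N.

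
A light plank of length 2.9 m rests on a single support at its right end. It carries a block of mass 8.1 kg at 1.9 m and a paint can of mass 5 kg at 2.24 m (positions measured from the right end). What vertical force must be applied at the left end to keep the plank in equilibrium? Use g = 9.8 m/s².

F ≈ 89.9 N

Taking torques about the right end:
Block: 8.1 × 9.8 = 79.38 N down at 1.9 m → arm 1.9 m, τ = 79.38 × 1.9 = 150.8 N·m counterclockwise.
Paint can: 5 × 9.8 = 49 N down at 2.24 m → arm 2.24 m, τ = 49 × 2.24 = 109.8 N·m counterclockwise.
Net moment of the loads = 260.6 N·m counterclockwise.
The upward force F acts at the left end, arm 2.9 m, giving F × 2.9 clockwise.
Balancing moments: F × 2.9 = 260.6, giving F = 260.6 / 2.9 = 89.9 N.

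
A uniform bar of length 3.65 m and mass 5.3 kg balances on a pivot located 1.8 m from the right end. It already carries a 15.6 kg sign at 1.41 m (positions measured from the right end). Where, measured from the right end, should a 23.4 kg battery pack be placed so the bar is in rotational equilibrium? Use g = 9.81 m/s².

Choose the pivot (at 1.8 m from the right end) as the axis so the support reaction has zero arm there.
Beam weight: 5.3 × 9.81 = 51.99 N down at 1.825 m → arm 0.025 m, τ = 51.99 × 0.025 = 1.3 N·m counterclockwise.
Sign: 15.6 × 9.81 = 153 N down at 1.41 m → arm 0.39 m, τ = 153 × 0.39 = 59.67 N·m clockwise.
Net moment of existing loads = 58.37 N·m clockwise.
The battery pack weighs 23.4 × 9.81 = 229.6 N and must supply an equal counterclockwise moment, so its lever arm about the pivot is 58.37 / 229.6 = 0.254 m.
That puts it at 1.8 + 0.254 = 2.05 m from the right end.

x ≈ 2.05 m from the right end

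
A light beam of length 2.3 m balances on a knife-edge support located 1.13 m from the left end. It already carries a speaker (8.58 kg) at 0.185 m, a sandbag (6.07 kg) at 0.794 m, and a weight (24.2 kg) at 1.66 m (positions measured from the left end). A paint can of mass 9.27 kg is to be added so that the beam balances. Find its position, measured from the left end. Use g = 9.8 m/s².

Taking torques about the knife-edge support (at 1.13 m from the left end):
Speaker: 8.58 × 9.8 = 84.08 N down at 0.185 m → arm 0.945 m, τ = 84.08 × 0.945 = 79.46 N·m counterclockwise.
Sandbag: 6.07 × 9.8 = 59.49 N down at 0.794 m → arm 0.336 m, τ = 59.49 × 0.336 = 19.99 N·m counterclockwise.
Weight: 24.2 × 9.8 = 237.2 N down at 1.66 m → arm 0.53 m, τ = 237.2 × 0.53 = 125.7 N·m clockwise.
Net moment of existing loads = 26.25 N·m clockwise.
The paint can weighs 9.27 × 9.8 = 90.85 N and must supply an equal counterclockwise moment, so its lever arm about the knife-edge support is 26.25 / 90.85 = 0.289 m.
That puts it at 1.13 − 0.289 = 0.841 m from the left end.

x ≈ 0.841 m from the left end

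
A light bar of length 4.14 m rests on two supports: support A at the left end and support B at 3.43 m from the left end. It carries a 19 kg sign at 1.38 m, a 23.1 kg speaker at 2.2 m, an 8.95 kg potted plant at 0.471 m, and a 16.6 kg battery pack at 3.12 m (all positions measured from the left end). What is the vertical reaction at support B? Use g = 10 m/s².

About support A:
Sign: 19 × 10 = 190 N down at 1.38 m → arm 1.38 m, τ = 190 × 1.38 = 262.2 N·m clockwise.
Speaker: 23.1 × 10 = 231 N down at 2.2 m → arm 2.2 m, τ = 231 × 2.2 = 508.2 N·m clockwise.
Potted plant: 8.95 × 10 = 89.5 N down at 0.471 m → arm 0.471 m, τ = 89.5 × 0.471 = 42.15 N·m clockwise.
Battery pack: 16.6 × 10 = 166 N down at 3.12 m → arm 3.12 m, τ = 166 × 3.12 = 517.9 N·m clockwise.
Net load moment about support A = 1330 N·m clockwise.
Reaction R at support B is upward at 3.43 m, arm 3.43 m → moment R × 3.43 counterclockwise.
For rotational equilibrium, R × 3.43 = 1330, so R = 388 N.

R_B ≈ 388 N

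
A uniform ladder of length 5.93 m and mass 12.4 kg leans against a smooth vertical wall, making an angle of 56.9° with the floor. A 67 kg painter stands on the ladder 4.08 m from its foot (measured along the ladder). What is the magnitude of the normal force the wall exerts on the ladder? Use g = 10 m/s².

N_wall ≈ 341 N

About the foot of the ladder:
Ladder weight 12.4×10 = 124 N acts at 2.965 m along the ladder; its horizontal arm is 2.965·cos56.9° = 1.619 m → τ = 200.8 N·m clockwise.
Painter: 67×10 = 670 N at 4.08 m → arm 2.228 m → τ = 1493 N·m clockwise.
Wall normal N acts horizontally at the top; its moment arm is the height L sinθ = 5.93·sin56.9° = 4.968 m, counterclockwise.
Setting net torque to zero: N × 4.968 = 1694 → N = 341 N.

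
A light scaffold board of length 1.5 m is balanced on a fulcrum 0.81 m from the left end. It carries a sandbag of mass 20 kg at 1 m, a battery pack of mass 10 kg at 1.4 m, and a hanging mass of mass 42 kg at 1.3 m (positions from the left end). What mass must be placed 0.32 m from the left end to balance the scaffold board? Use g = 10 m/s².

m ≈ 61.8 kg

Take moments about the fulcrum (at 0.81 m from the left end).
Sandbag: 20 × 10 = 200 N down at 1 m → arm 0.19 m, τ = 200 × 0.19 = 38 N·m clockwise.
Battery pack: 10 × 10 = 100 N down at 1.4 m → arm 0.59 m, τ = 100 × 0.59 = 59 N·m clockwise.
Hanging mass: 42 × 10 = 420 N down at 1.3 m → arm 0.49 m, τ = 420 × 0.49 = 205.8 N·m clockwise.
Net moment of known loads = 302.8 N·m clockwise.
An unknown mass m at 0.32 m has arm 0.49 m; its moment is m·g·0.49 counterclockwise.
For rotational equilibrium, m × 10 × 0.49 = 302.8, so m = 302.8 / (10 × 0.49) = 61.8 kg.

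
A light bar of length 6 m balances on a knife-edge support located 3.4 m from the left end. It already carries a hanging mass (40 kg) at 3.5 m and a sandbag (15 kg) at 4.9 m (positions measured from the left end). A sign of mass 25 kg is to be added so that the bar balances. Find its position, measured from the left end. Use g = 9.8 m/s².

Take moments about the knife-edge support (at 3.4 m from the left end).
Hanging mass: 40 × 9.8 = 392 N down at 3.5 m → arm 0.1 m, τ = 392 × 0.1 = 39.2 N·m clockwise.
Sandbag: 15 × 9.8 = 147 N down at 4.9 m → arm 1.5 m, τ = 147 × 1.5 = 220.5 N·m clockwise.
Net moment of existing loads = 259.7 N·m clockwise.
The sign weighs 25 × 9.8 = 245 N and must supply an equal counterclockwise moment, so its lever arm about the knife-edge support is 259.7 / 245 = 1.06 m.
That puts it at 3.4 − 1.06 = 2.34 m from the left end.

x ≈ 2.34 m from the left end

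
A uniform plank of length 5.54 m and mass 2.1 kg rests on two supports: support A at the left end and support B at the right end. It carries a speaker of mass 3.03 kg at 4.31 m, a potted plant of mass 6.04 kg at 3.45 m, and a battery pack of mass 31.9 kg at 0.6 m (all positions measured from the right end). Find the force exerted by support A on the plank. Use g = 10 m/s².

About support B:
Beam weight: 2.1 × 10 = 21 N down at 2.77 m → arm 2.77 m, τ = 21 × 2.77 = 58.17 N·m counterclockwise.
Speaker: 3.03 × 10 = 30.3 N down at 4.31 m → arm 4.31 m, τ = 30.3 × 4.31 = 130.6 N·m counterclockwise.
Potted plant: 6.04 × 10 = 60.4 N down at 3.45 m → arm 3.45 m, τ = 60.4 × 3.45 = 208.4 N·m counterclockwise.
Battery pack: 31.9 × 10 = 319 N down at 0.6 m → arm 0.6 m, τ = 319 × 0.6 = 191.4 N·m counterclockwise.
Net load moment about support B = 588.6 N·m counterclockwise.
Reaction R at support A is upward at 5.54 m, arm 5.54 m → moment R × 5.54 clockwise.
Balancing moments: R × 5.54 = 588.6, giving R = 106 N.

R_A ≈ 106 N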